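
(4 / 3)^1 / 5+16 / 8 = 34 / 15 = 2.27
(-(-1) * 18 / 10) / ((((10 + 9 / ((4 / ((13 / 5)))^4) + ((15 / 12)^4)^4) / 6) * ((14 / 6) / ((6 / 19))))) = 521838526464000 / 16827631330215797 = 0.03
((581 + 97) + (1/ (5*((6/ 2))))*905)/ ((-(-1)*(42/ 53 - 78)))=-117395/ 12276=-9.56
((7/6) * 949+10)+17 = 6805/6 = 1134.17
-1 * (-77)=77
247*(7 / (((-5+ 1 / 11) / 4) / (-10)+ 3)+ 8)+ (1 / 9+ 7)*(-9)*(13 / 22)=2491.86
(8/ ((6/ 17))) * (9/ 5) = 40.80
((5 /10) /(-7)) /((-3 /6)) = 1 /7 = 0.14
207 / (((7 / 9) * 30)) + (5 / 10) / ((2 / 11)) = 1627 / 140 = 11.62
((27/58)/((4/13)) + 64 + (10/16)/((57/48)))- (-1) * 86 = 670189/4408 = 152.04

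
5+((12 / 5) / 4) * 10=11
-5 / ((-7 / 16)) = 80 / 7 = 11.43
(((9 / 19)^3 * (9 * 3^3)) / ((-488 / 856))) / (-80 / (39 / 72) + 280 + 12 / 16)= -985645908 / 2894902681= -0.34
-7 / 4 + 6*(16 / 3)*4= 505 / 4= 126.25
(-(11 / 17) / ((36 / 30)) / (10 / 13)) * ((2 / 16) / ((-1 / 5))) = 715 / 1632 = 0.44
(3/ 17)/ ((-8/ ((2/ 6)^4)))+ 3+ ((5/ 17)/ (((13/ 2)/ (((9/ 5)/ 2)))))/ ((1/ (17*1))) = 176243/ 47736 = 3.69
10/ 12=5/ 6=0.83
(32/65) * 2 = 64/65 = 0.98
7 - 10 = -3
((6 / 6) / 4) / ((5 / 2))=1 / 10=0.10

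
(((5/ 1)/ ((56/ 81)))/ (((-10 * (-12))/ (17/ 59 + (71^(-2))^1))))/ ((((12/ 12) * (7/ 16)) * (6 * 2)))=192951/ 58294124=0.00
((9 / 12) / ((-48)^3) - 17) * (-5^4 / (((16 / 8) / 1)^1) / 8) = 1566720625 / 2359296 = 664.06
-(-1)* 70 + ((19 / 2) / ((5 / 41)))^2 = 613841 / 100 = 6138.41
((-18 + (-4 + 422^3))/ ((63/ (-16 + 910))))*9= 9597910692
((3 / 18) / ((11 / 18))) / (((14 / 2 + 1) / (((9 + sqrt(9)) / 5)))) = 9 / 110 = 0.08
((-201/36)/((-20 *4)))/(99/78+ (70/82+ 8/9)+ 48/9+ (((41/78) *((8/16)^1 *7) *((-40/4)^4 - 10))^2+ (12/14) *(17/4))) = 9749103/47185295342389040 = 0.00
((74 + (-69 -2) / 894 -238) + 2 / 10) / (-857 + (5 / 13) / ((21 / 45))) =66661231 / 348266640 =0.19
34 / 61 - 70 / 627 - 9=-327175 / 38247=-8.55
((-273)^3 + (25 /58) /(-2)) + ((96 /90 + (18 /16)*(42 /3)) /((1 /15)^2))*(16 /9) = -7078212311 /348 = -20339690.55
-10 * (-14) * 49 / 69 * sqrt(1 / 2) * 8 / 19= 27440 * sqrt(2) / 1311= 29.60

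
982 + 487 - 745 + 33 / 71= 51437 / 71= 724.46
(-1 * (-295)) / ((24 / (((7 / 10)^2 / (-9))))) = -2891 / 4320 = -0.67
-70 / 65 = -14 / 13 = -1.08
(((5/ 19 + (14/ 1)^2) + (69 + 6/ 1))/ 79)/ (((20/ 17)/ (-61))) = -2672349/ 15010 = -178.04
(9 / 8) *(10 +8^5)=147501 / 4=36875.25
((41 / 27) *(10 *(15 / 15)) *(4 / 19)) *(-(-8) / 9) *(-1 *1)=-2.84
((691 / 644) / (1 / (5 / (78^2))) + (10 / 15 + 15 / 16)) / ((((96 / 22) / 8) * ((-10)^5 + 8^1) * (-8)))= 34588037 / 9402678125568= 0.00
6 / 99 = 2 / 33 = 0.06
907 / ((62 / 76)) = 34466 / 31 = 1111.81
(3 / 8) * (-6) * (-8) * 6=108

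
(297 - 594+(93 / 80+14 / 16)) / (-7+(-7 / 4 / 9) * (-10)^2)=30339 / 2720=11.15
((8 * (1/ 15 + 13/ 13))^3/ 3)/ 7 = 2097152/ 70875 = 29.59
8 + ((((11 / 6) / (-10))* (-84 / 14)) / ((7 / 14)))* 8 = 128 / 5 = 25.60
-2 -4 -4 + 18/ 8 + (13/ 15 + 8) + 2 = 187/ 60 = 3.12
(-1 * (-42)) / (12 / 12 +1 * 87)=0.48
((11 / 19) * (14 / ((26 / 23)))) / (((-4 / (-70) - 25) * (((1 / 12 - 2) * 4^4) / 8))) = 2695 / 575016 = 0.00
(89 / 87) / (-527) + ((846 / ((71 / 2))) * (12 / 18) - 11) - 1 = 12648005 / 3255279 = 3.89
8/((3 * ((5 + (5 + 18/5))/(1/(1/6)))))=20/17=1.18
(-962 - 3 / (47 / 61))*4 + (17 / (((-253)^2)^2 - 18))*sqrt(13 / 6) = -181588 / 47 + 17*sqrt(78) / 24582912378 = -3863.57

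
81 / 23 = 3.52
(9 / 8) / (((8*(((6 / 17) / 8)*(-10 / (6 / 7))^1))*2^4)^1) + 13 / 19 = 0.67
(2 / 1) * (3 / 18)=1 / 3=0.33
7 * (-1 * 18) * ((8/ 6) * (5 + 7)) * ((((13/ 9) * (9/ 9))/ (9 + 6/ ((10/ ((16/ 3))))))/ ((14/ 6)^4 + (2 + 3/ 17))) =-10024560/ 1336327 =-7.50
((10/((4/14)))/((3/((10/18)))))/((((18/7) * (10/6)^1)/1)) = 245/162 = 1.51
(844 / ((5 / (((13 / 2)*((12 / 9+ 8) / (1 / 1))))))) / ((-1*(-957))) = 153608 / 14355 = 10.70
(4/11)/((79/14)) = 56/869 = 0.06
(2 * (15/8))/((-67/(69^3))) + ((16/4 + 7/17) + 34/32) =-334979417/18224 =-18381.22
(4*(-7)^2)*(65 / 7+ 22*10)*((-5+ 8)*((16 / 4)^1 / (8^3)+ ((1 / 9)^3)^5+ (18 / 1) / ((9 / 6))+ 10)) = 2172082470069295721945 / 732057358558752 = 2967093.28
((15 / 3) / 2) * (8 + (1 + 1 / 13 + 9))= 1175 / 26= 45.19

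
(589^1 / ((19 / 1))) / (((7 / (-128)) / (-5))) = 19840 / 7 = 2834.29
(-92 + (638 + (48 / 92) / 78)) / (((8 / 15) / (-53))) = -16223565 / 299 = -54259.41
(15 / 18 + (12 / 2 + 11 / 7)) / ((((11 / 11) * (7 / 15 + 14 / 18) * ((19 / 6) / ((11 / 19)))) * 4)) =174735 / 566048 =0.31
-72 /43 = -1.67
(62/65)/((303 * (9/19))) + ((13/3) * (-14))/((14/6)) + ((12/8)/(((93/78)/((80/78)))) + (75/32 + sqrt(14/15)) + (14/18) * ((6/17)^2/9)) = -21.38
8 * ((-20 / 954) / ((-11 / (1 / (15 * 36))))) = 4 / 141669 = 0.00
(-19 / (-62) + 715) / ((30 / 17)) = 251311 / 620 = 405.34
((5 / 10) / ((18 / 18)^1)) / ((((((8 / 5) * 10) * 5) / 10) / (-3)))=-3 / 16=-0.19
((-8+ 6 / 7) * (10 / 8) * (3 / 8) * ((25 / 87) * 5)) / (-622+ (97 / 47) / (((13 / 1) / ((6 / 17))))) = 162296875 / 20982508736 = 0.01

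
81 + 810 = 891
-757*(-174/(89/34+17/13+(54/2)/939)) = 18222658428/547033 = 33311.81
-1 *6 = -6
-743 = -743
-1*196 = -196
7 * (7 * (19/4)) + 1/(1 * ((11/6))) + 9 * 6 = 12641/44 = 287.30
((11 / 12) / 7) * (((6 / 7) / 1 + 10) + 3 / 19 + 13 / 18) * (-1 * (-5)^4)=-193180625 / 201096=-960.64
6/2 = 3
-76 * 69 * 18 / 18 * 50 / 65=-4033.85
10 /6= 5 /3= 1.67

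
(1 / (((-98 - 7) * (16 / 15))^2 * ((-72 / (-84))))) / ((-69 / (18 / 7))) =-1 / 288512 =-0.00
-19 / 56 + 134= 7485 / 56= 133.66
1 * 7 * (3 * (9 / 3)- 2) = 49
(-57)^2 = 3249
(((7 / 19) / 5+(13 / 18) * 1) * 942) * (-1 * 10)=-427354 / 57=-7497.44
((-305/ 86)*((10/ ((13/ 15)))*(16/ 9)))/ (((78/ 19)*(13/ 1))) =-1159000/ 850239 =-1.36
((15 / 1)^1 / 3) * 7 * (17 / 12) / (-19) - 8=-2419 / 228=-10.61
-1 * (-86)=86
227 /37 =6.14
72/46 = 1.57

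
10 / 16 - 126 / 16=-29 / 4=-7.25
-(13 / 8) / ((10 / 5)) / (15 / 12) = -13 / 20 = -0.65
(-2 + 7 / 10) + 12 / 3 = 27 / 10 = 2.70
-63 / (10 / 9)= -56.70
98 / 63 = 14 / 9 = 1.56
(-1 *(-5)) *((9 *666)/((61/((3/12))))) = 14985/122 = 122.83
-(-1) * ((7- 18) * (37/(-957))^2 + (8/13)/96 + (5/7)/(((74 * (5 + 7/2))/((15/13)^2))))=-2111510465/247814418852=-0.01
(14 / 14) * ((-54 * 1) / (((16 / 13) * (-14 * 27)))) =13 / 112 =0.12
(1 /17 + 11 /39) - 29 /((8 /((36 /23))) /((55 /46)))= -9039149 /1402908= -6.44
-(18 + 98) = -116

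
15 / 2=7.50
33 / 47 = 0.70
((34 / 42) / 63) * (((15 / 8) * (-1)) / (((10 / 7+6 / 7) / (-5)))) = 425 / 8064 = 0.05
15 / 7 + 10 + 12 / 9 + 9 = 472 / 21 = 22.48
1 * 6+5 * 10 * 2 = 106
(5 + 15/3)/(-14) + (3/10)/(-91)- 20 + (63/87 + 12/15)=-101303/5278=-19.19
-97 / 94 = -1.03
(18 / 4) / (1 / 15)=135 / 2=67.50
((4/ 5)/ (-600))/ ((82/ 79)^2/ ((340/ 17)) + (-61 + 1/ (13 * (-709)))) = 57523297/ 2629371451950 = 0.00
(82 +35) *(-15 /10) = -351 /2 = -175.50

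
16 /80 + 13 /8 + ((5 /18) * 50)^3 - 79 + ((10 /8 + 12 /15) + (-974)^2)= 5547865303 /5832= 951280.06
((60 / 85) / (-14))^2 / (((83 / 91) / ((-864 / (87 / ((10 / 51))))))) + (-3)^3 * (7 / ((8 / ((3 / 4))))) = -46950147639 / 2648932384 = -17.72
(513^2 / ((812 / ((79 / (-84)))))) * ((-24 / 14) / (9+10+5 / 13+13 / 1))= 270274563 / 16750748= 16.14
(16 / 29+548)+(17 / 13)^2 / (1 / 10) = 2772262 / 4901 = 565.65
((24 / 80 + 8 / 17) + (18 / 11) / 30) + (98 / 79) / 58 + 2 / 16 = 16648657 / 17136680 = 0.97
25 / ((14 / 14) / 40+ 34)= 1000 / 1361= 0.73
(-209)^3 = -9129329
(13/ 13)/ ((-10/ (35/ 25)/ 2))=-7/ 25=-0.28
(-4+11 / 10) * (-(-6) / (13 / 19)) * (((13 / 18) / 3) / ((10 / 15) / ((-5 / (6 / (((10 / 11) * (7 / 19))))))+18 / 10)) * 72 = 77140 / 103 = 748.93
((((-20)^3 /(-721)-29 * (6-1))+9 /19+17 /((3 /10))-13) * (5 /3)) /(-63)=18445145 /7767333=2.37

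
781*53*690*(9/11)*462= 10796122260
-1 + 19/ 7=12/ 7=1.71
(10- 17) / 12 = -7 / 12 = -0.58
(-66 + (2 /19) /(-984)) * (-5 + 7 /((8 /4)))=616969 /6232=99.00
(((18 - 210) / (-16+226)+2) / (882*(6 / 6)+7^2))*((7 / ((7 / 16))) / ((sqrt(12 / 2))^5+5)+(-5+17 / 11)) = -590836 / 146222615+1152*sqrt(6) / 13292965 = -0.00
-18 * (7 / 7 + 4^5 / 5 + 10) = -19422 / 5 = -3884.40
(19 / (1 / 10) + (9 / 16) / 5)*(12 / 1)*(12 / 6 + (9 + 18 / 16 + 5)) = 6250899 / 160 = 39068.12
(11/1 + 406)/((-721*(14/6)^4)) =-33777/1731121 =-0.02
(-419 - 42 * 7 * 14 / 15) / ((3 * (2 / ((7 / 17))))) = -24269 / 510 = -47.59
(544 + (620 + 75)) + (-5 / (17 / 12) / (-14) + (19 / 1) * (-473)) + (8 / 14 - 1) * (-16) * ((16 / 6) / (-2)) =-923070 / 119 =-7756.89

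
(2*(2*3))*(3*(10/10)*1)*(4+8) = 432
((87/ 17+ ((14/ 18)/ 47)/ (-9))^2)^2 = 12016673335389861610000/ 17543942398694179521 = 684.95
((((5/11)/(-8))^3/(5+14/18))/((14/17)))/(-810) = 425/8930009088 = 0.00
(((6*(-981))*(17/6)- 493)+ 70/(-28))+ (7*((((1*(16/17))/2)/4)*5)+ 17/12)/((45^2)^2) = -14365268492621/836527500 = -17172.50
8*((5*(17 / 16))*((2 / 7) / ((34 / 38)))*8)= 760 / 7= 108.57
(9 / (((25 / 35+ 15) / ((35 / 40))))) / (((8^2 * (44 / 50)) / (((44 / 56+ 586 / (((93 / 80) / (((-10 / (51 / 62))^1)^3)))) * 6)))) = -176602432388095 / 3652442112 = -48351.88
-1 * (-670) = 670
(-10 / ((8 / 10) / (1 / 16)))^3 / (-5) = 3125 / 32768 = 0.10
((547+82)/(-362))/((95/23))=-14467/34390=-0.42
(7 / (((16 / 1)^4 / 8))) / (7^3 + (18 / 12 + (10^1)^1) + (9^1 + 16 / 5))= 35 / 15020032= 0.00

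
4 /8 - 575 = -1149 /2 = -574.50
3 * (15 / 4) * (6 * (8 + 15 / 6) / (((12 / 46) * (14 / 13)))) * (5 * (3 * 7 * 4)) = 4238325 / 4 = 1059581.25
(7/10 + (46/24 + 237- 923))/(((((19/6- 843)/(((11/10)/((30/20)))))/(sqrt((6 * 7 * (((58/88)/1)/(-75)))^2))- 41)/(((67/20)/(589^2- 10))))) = 557681803/265677487653600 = 0.00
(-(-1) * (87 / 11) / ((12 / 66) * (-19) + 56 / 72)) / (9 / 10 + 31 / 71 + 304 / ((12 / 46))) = -333558 / 131705371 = -0.00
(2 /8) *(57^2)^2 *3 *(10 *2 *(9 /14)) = 1425060135 /14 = 101790009.64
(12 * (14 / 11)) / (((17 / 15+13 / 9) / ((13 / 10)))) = 2457 / 319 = 7.70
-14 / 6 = -7 / 3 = -2.33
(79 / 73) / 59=79 / 4307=0.02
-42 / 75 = -14 / 25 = -0.56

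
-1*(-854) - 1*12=842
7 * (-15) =-105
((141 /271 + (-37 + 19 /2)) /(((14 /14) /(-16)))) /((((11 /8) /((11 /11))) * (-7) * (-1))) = 133696 /2981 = 44.85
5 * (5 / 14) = 25 / 14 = 1.79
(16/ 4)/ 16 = 1/ 4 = 0.25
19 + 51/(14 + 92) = 2065/106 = 19.48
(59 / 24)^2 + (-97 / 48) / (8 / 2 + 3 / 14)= 189083 / 33984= 5.56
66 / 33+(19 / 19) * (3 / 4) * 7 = 29 / 4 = 7.25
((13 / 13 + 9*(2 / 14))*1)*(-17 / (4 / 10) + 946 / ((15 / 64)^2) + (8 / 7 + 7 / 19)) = 8225983048 / 209475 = 39269.52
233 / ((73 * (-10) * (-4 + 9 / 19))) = 4427 / 48910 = 0.09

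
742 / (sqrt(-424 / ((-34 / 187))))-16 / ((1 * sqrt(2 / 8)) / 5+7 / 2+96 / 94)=-1880 / 543+7 * sqrt(583) / 11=11.90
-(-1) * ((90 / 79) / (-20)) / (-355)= 9 / 56090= 0.00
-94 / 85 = -1.11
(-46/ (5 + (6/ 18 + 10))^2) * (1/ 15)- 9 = -2073/ 230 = -9.01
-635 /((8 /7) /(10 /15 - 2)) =4445 /6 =740.83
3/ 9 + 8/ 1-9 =-2/ 3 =-0.67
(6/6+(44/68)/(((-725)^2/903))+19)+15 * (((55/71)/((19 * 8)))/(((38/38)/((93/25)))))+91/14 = 2583012152561/96433265000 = 26.79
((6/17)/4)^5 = 243/45435424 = 0.00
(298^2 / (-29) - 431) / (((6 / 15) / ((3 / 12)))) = -506515 / 232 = -2183.25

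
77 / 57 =1.35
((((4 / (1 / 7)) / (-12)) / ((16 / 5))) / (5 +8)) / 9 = -35 / 5616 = -0.01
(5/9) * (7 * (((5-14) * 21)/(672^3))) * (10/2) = -25/2064384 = -0.00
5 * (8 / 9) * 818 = 32720 / 9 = 3635.56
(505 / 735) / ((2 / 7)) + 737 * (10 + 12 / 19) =6254627 / 798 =7837.88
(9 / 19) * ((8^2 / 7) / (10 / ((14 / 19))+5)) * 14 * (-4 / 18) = -896 / 1235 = -0.73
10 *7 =70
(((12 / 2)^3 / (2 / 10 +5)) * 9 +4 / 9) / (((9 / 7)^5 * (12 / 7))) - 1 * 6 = 1163664058 / 20726199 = 56.14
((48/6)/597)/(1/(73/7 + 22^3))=596872/4179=142.83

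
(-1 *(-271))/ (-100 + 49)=-271/ 51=-5.31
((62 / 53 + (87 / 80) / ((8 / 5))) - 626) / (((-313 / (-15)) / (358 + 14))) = -5906760615 / 530848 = -11127.03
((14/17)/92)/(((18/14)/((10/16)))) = 245/56304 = 0.00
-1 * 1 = -1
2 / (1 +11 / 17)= 17 / 14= 1.21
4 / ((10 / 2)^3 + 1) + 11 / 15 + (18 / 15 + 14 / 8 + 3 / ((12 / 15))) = 4703 / 630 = 7.47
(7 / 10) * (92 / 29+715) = 145789 / 290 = 502.72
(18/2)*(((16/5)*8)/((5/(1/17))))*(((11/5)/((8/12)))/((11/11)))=19008/2125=8.94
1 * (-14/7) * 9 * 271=-4878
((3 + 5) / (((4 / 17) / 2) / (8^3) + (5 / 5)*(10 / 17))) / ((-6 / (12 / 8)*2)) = -1.70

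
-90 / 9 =-10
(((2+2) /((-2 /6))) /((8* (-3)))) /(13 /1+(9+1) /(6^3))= 54 /1409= 0.04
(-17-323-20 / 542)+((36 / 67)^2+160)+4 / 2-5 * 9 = -270977411 / 1216519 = -222.75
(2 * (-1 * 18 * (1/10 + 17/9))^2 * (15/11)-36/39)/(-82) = -1249269/29315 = -42.62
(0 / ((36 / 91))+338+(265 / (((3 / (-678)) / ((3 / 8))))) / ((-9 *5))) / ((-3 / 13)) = -130585 / 36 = -3627.36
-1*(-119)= 119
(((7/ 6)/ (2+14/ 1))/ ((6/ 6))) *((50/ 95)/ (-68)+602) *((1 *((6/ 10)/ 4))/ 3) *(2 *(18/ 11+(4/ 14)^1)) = 4796273/ 568480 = 8.44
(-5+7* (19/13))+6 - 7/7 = 133/13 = 10.23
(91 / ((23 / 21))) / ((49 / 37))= 1443 / 23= 62.74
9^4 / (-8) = -6561 / 8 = -820.12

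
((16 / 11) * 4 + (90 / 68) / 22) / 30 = 4397 / 22440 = 0.20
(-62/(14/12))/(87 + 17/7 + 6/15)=-155/262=-0.59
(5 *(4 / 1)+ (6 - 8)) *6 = 108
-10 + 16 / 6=-22 / 3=-7.33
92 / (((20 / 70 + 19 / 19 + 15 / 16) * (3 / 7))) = 72128 / 747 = 96.56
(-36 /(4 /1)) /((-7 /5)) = 45 /7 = 6.43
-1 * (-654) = 654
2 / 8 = 1 / 4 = 0.25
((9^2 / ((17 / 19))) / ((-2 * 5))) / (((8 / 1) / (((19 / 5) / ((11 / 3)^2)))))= -263169 / 822800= -0.32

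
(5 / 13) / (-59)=-5 / 767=-0.01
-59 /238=-0.25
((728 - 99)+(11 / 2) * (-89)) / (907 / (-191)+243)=53289 / 91012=0.59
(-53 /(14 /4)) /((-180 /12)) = 106 /105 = 1.01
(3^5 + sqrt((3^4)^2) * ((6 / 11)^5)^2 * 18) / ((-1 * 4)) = -6390953862651 / 103749698404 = -61.60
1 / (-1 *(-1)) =1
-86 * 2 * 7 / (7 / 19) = -3268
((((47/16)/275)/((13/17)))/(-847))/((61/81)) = -64719/2955352400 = -0.00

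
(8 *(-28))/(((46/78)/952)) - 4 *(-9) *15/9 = -8315292/23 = -361534.43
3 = 3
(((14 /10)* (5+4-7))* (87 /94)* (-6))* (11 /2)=-20097 /235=-85.52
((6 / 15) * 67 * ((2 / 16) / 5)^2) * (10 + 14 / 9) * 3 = 0.58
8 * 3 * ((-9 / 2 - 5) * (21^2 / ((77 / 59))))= -847476 / 11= -77043.27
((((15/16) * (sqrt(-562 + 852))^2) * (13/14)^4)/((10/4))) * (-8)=-12424035/19208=-646.82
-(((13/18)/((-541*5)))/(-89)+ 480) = -480.00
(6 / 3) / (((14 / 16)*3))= 16 / 21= 0.76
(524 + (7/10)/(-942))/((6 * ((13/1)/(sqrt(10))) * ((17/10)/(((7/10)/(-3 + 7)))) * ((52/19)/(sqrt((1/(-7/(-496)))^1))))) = 93785387 * sqrt(2170)/649527840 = 6.73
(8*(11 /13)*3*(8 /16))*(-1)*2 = -20.31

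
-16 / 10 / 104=-0.02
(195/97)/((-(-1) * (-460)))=-39/8924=-0.00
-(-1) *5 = 5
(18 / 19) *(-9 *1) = -162 / 19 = -8.53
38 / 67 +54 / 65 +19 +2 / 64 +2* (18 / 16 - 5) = 1766971 / 139360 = 12.68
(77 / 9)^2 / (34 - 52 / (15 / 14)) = -29645 / 5886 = -5.04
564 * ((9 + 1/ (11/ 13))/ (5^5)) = 63168/ 34375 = 1.84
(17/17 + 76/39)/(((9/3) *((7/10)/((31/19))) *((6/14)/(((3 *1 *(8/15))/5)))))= 11408/6669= 1.71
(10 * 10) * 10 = 1000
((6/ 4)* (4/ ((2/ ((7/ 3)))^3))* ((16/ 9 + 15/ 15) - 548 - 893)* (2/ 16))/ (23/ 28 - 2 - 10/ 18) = 3884818/ 3933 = 987.75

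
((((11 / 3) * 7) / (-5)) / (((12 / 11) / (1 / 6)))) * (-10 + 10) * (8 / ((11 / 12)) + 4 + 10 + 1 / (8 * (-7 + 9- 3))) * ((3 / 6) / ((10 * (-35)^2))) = 0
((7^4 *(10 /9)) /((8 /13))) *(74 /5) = 1154881 /18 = 64160.06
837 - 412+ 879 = 1304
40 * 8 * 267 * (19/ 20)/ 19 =4272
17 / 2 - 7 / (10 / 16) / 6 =199 / 30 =6.63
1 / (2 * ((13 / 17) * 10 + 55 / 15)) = 51 / 1154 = 0.04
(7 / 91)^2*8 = 8 / 169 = 0.05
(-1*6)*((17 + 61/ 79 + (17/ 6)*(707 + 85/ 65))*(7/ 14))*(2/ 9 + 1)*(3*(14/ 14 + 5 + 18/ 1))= -534506.00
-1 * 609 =-609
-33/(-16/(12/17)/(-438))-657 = -44019/34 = -1294.68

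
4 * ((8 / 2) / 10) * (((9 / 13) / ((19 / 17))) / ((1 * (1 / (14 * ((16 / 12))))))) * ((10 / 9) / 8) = 1904 / 741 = 2.57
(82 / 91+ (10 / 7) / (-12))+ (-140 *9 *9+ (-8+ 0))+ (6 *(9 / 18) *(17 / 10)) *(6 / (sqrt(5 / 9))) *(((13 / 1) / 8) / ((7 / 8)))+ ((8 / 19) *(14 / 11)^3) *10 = -22365741427 / 1972542+ 5967 *sqrt(5) / 175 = -11262.29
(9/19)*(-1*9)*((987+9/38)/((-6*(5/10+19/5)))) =5064525/31046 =163.13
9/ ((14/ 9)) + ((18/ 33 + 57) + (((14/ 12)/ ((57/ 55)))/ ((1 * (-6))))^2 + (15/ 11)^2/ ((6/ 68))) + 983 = 1067.44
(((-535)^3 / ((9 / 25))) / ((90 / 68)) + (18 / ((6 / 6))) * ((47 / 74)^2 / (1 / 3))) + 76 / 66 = -784036651871399 / 2439558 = -321384714.72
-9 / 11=-0.82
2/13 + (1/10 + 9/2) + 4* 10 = 44.75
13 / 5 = 2.60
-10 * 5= -50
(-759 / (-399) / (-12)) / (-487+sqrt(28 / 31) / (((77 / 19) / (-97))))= 0.00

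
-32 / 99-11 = -1121 / 99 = -11.32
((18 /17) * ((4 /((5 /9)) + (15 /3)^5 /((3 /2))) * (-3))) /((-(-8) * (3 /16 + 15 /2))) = -376296 /3485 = -107.98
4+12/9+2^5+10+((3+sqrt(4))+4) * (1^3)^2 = 169/3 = 56.33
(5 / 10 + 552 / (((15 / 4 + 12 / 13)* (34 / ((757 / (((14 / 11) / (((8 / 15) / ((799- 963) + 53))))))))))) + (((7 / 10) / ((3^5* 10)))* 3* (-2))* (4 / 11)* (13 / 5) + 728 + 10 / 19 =120600568491143 / 167711370750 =719.10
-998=-998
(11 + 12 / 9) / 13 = 37 / 39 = 0.95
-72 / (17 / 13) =-936 / 17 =-55.06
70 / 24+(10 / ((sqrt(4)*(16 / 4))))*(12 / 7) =425 / 84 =5.06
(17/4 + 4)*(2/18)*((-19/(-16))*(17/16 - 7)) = -19855/3072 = -6.46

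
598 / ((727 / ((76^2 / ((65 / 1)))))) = 73.09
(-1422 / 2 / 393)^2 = 3.27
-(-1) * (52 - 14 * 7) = -46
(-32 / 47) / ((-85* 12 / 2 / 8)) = 128 / 11985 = 0.01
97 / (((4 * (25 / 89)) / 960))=414384 / 5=82876.80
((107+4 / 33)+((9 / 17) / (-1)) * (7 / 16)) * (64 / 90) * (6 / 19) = 3837764 / 159885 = 24.00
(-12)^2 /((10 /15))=216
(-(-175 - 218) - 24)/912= 123/304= 0.40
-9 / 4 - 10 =-49 / 4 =-12.25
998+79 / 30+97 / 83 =2494487 / 2490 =1001.80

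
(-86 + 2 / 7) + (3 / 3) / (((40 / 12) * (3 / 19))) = -5867 / 70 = -83.81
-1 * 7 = -7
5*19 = 95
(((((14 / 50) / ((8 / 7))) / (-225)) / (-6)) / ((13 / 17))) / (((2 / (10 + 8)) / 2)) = 833 / 195000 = 0.00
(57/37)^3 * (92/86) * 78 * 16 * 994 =10567770385536/2178079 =4851876.53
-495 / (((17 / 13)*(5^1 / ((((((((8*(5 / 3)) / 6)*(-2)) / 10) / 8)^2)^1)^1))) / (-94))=6721 / 306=21.96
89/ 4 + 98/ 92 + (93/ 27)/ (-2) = 17879/ 828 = 21.59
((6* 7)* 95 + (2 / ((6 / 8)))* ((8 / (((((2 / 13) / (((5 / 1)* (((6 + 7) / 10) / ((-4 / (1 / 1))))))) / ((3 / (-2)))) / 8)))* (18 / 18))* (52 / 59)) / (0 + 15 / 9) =1128054 / 295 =3823.91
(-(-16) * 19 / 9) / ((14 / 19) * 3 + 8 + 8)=1.85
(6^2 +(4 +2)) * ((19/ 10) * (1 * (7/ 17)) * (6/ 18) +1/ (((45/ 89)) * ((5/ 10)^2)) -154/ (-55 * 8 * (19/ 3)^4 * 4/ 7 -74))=10039429023029/ 29249382045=343.24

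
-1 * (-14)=14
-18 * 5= -90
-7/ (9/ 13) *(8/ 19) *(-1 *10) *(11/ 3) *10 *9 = 800800/ 57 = 14049.12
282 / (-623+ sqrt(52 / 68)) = -1493331 / 3299090 - 141 * sqrt(221) / 3299090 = -0.45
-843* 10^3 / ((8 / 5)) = -526875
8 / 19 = 0.42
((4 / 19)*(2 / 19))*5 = 40 / 361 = 0.11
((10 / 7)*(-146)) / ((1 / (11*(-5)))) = 80300 / 7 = 11471.43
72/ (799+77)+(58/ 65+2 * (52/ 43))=692312/ 204035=3.39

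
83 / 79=1.05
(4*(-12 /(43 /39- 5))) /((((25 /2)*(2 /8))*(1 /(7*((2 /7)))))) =7.88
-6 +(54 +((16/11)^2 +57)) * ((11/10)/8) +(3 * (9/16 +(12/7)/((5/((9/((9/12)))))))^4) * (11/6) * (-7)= -5689866037070441/309084160000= -18408.79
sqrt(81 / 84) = 0.98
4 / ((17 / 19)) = 76 / 17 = 4.47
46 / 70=23 / 35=0.66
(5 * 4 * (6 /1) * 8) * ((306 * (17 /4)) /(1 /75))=93636000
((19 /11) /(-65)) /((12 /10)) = -19 /858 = -0.02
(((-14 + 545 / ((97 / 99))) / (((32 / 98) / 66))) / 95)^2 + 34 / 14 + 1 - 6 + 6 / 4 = 50633701597478607 / 38042468800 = 1330978.33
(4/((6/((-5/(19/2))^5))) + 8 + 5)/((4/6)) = 96367861/4952198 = 19.46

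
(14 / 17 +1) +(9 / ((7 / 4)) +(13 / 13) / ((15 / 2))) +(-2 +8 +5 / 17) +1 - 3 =20338 / 1785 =11.39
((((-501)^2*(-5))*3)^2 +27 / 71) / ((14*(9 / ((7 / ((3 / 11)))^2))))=15786338857642661 / 213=74114266937289.49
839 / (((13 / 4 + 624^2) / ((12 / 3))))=13424 / 1557517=0.01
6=6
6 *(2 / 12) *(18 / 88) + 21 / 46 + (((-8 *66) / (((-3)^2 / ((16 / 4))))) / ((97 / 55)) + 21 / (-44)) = -19565257 / 147246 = -132.87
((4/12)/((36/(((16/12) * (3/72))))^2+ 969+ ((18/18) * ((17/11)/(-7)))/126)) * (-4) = -12936/4083309829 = -0.00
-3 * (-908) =2724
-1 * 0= 0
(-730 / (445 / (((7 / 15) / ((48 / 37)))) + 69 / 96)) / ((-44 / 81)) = 122517360 / 112846327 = 1.09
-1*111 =-111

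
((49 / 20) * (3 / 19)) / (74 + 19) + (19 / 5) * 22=83.60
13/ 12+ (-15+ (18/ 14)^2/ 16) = -32489/ 2352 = -13.81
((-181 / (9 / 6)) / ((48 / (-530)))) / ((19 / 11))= 527615 / 684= 771.37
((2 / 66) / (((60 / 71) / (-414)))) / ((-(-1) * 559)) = -1633 / 61490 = -0.03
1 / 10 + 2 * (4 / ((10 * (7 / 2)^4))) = 2529 / 24010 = 0.11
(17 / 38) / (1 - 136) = -17 / 5130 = -0.00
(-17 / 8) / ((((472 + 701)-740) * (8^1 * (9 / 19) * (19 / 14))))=-119 / 124704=-0.00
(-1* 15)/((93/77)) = -385/31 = -12.42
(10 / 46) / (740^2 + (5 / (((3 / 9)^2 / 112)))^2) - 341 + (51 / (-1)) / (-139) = -5651756519221 / 16591918480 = -340.63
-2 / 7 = -0.29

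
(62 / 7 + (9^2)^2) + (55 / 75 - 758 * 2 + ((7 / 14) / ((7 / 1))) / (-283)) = 42913471 / 8490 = 5054.59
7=7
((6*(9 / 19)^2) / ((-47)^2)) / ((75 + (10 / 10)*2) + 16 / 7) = 1134 / 147528065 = 0.00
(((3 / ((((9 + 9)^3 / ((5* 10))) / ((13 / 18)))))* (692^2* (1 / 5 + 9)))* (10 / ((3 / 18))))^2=12812880385670560000 / 531441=24109694934471.67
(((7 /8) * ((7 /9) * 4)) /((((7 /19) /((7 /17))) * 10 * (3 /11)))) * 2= 10241 /4590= 2.23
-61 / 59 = -1.03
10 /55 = 2 /11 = 0.18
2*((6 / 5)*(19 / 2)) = 114 / 5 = 22.80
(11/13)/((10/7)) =77/130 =0.59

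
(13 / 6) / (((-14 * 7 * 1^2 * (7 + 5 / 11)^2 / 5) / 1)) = -7865 / 3953712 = -0.00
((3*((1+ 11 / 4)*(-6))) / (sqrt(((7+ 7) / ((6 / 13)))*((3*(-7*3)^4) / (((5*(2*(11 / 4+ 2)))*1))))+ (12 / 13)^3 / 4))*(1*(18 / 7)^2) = 12172258800 / 51676096573171 - 5864572935*sqrt(17290) / 1054614215779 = -0.73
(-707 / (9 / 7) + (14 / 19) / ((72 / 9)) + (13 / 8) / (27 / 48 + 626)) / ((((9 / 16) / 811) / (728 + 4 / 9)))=-80178960165691024 / 138856275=-577424103.92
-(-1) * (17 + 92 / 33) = 19.79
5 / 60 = 1 / 12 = 0.08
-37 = -37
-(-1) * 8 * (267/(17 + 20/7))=14952/139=107.57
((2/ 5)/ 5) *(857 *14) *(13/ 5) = 311948/ 125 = 2495.58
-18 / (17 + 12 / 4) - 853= -8539 / 10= -853.90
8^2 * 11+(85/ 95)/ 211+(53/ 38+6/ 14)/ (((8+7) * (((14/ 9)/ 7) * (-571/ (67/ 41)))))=1850070856457/ 2627931572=704.00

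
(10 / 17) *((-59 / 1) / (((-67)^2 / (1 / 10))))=-59 / 76313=-0.00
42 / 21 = 2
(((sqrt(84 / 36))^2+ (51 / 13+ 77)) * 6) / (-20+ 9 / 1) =-6494 / 143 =-45.41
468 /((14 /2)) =468 /7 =66.86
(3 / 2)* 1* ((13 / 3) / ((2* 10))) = 13 / 40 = 0.32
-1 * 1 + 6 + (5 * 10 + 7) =62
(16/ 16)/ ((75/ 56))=56/ 75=0.75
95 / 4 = 23.75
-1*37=-37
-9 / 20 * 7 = -63 / 20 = -3.15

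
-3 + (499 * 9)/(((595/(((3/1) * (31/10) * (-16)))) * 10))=-1715277/14875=-115.31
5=5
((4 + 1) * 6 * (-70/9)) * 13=-9100/3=-3033.33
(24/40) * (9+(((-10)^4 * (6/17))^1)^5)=2332800000000000038336139/7099285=328596471334789353.90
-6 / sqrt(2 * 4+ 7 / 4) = -4 * sqrt(39) / 13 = -1.92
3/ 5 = 0.60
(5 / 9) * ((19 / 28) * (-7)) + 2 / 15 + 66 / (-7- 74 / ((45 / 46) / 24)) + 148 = 715750493 / 4920660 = 145.46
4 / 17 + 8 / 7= 164 / 119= 1.38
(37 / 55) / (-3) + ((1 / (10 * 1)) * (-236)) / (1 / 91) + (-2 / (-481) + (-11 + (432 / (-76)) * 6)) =-3306788884 / 1507935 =-2192.93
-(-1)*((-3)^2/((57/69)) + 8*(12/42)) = 1753/133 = 13.18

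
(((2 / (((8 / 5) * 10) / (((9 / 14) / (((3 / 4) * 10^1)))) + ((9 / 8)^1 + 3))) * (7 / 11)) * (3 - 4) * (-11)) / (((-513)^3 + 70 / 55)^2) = 40656 / 10098577350592789314811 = 0.00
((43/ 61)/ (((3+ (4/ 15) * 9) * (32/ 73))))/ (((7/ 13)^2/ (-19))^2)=161823627095/ 126542304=1278.81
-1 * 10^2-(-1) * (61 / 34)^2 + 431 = 386357 / 1156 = 334.22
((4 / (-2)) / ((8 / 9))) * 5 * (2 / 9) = -5 / 2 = -2.50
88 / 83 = 1.06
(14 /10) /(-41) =-7 /205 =-0.03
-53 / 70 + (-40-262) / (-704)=-0.33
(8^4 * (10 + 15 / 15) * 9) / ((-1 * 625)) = -405504 / 625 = -648.81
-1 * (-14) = 14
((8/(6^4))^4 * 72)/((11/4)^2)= 8/578739249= 0.00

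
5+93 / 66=141 / 22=6.41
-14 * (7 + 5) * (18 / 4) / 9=-84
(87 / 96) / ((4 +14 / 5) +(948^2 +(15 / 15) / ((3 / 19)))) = 435 / 431384224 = 0.00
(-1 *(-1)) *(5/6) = 5/6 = 0.83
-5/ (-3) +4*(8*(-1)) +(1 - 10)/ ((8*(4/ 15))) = -34.55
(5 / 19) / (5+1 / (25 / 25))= 5 / 114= 0.04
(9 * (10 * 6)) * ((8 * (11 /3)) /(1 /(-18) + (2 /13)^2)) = -48185280 /97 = -496755.46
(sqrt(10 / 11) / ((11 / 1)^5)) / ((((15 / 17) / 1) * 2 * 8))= 17 * sqrt(110) / 425174640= 0.00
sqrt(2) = 1.41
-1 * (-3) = 3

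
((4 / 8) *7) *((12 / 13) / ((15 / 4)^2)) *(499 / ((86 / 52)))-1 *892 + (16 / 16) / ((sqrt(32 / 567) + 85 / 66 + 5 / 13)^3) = -5447677067037618482055689347196 / 6623794199426600428052764575-53508935762912536530624 *sqrt(14) / 2053889674240806334279927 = -822.54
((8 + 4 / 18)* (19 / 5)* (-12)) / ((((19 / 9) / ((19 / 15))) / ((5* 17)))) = -95608 / 5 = -19121.60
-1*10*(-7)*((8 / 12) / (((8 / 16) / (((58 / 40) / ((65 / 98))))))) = 39788 / 195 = 204.04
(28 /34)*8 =6.59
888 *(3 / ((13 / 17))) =45288 / 13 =3483.69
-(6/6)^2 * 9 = -9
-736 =-736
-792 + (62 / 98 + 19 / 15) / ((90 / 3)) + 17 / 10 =-17424719 / 22050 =-790.24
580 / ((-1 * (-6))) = 290 / 3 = 96.67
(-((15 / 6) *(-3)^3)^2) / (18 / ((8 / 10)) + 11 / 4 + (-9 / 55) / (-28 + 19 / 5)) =-24257475 / 134467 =-180.40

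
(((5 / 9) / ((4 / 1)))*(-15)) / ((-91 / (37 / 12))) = 925 / 13104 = 0.07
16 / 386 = 8 / 193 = 0.04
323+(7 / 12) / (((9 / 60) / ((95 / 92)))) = 270769 / 828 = 327.02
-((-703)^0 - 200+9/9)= 198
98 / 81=1.21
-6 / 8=-3 / 4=-0.75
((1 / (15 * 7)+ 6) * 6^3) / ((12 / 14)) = 7572 / 5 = 1514.40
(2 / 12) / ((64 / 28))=7 / 96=0.07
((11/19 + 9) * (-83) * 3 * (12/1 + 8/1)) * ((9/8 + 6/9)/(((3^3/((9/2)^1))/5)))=-8119475/114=-71223.46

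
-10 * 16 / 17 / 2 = -80 / 17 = -4.71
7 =7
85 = 85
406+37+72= 515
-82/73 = -1.12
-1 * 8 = -8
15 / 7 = 2.14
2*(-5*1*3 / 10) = -3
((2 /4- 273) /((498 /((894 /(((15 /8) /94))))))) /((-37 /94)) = 62305.64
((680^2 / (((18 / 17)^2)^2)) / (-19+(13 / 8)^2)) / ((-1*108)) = 38620110400 / 185472909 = 208.23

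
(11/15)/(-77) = -1/105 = -0.01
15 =15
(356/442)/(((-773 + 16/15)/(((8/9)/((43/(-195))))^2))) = -0.02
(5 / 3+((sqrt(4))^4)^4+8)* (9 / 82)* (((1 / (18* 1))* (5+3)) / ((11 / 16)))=6292384 / 1353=4650.69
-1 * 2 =-2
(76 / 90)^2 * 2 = 2888 / 2025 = 1.43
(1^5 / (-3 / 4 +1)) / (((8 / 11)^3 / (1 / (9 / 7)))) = 9317 / 1152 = 8.09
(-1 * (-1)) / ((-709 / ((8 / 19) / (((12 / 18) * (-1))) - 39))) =753 / 13471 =0.06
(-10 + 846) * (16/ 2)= 6688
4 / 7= 0.57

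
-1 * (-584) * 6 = 3504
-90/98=-45/49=-0.92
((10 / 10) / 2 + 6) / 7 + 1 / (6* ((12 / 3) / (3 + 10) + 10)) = 5317 / 5628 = 0.94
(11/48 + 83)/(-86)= -3995/4128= -0.97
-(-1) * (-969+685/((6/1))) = -5129/6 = -854.83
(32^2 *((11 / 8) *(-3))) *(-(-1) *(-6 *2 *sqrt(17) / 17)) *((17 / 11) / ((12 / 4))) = 1536 *sqrt(17) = 6333.09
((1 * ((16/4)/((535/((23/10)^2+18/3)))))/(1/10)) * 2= 4516/2675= 1.69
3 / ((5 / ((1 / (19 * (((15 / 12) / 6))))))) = 72 / 475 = 0.15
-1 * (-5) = 5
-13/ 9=-1.44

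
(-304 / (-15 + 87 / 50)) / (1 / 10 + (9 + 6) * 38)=152000 / 3779763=0.04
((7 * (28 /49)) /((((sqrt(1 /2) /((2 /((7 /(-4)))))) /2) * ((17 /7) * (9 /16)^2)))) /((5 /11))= -180224 * sqrt(2) /6885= -37.02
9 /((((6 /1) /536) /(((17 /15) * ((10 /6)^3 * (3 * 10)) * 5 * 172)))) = 979540000 /9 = 108837777.78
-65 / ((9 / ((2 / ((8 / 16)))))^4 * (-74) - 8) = 8320 / 243781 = 0.03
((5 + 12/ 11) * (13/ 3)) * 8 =211.15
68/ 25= 2.72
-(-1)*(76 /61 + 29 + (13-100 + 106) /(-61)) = 1826 /61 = 29.93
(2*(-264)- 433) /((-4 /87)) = 83607 /4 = 20901.75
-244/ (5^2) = -244/ 25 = -9.76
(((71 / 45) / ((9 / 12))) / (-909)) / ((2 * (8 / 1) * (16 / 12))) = -71 / 654480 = -0.00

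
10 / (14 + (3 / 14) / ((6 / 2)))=140 / 197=0.71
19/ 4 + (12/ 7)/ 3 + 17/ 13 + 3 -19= -3411/ 364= -9.37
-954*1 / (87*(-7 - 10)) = 318 / 493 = 0.65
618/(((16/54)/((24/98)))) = 25029/49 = 510.80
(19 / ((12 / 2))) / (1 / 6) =19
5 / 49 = 0.10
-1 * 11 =-11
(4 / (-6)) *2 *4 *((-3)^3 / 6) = 24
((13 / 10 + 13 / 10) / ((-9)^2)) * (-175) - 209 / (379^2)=-65373584 / 11634921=-5.62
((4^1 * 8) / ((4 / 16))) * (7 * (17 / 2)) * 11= 83776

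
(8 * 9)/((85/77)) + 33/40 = 44913/680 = 66.05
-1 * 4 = -4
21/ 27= 7/ 9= 0.78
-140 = -140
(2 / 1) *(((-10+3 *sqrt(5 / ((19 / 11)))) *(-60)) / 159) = 400 / 53 -120 *sqrt(1045) / 1007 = 3.69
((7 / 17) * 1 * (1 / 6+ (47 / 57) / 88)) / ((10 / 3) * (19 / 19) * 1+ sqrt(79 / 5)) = -154525 / 2998732+ 18543 * sqrt(395) / 5997464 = 0.01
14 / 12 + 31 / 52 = 275 / 156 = 1.76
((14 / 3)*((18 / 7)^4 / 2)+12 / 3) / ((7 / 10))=363640 / 2401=151.45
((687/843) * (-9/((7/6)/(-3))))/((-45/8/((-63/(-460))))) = -74196/161575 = -0.46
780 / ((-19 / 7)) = -5460 / 19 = -287.37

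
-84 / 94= -42 / 47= -0.89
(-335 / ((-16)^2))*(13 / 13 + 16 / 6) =-3685 / 768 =-4.80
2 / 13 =0.15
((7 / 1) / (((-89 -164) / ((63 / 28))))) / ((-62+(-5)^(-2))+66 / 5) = 0.00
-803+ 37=-766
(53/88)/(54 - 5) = 53/4312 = 0.01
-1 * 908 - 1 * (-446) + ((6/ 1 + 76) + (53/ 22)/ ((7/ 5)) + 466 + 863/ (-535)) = 7094413/ 82390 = 86.11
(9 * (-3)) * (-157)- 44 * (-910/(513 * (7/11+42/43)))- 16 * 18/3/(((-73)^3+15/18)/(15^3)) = 559679802689131/130515701949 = 4288.22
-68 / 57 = -1.19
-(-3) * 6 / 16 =9 / 8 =1.12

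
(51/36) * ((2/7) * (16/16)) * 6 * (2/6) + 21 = 458/21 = 21.81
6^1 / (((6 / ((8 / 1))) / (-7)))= -56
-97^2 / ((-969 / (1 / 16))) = 9409 / 15504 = 0.61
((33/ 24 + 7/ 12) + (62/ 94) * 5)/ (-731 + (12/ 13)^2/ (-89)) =-89178089/ 12402489720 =-0.01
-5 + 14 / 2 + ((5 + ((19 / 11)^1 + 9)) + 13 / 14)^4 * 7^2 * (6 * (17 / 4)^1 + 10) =3073320359558551 / 22957088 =133872395.30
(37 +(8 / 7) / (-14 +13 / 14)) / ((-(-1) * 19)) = 6755 / 3477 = 1.94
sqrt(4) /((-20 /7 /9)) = -63 /10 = -6.30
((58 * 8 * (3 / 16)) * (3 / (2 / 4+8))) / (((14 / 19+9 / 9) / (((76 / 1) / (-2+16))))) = 125628 / 1309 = 95.97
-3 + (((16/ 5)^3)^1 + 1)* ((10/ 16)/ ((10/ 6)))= 9663/ 1000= 9.66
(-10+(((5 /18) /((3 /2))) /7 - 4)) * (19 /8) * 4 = -50179 /378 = -132.75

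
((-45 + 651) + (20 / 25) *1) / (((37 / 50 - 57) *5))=-6068 / 2813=-2.16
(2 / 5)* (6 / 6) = 2 / 5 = 0.40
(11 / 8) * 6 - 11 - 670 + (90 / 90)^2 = -2687 / 4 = -671.75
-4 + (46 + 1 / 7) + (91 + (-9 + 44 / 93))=81125 / 651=124.62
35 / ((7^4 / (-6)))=-30 / 343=-0.09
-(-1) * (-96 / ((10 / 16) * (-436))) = 192 / 545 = 0.35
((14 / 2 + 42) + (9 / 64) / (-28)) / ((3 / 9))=263397 / 1792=146.98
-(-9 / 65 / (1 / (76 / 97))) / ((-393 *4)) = -57 / 825955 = -0.00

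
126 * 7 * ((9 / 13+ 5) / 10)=32634 / 65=502.06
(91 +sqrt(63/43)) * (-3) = -273-9 * sqrt(301)/43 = -276.63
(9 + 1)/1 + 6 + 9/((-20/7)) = 257/20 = 12.85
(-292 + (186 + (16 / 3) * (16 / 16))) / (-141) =302 / 423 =0.71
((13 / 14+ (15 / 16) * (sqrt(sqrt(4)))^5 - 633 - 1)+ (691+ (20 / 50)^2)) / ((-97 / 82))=-833571 / 16975 - 615 * sqrt(2) / 194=-53.59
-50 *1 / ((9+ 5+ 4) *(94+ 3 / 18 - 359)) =50 / 4767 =0.01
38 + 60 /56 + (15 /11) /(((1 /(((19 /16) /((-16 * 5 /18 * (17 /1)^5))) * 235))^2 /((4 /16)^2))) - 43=-159865413267606749695 /40693014288026304512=-3.93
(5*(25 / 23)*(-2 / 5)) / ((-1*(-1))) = -50 / 23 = -2.17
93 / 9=31 / 3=10.33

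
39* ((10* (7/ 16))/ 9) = 455/ 24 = 18.96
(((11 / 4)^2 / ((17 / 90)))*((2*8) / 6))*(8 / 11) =1320 / 17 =77.65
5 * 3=15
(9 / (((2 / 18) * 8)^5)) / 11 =531441 / 360448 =1.47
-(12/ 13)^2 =-144/ 169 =-0.85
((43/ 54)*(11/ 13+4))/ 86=7/ 156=0.04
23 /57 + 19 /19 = 80 /57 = 1.40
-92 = -92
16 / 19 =0.84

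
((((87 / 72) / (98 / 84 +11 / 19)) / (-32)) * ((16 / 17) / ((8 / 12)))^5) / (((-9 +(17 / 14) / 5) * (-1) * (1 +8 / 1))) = -266595840 / 173204095859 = -0.00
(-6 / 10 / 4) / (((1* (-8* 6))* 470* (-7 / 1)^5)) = -1 / 2527772800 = -0.00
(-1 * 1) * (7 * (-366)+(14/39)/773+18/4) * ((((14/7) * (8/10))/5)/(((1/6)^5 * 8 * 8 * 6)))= 4163450679/251225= 16572.60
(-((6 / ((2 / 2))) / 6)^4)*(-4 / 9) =4 / 9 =0.44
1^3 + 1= 2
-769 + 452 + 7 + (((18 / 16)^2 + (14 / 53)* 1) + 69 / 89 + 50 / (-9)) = -851099099 / 2716992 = -313.25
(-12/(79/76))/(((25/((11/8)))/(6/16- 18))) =88407/7900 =11.19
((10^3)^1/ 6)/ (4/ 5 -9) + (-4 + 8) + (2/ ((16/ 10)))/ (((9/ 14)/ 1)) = -10613/ 738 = -14.38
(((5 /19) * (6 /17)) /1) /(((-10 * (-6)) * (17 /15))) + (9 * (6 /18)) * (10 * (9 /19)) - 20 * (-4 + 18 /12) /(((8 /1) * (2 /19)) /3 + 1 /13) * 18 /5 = 301227807 /582046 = 517.53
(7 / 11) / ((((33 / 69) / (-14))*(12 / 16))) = -24.84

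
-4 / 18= -0.22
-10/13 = -0.77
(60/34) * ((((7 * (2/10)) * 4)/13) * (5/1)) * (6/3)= 1680/221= 7.60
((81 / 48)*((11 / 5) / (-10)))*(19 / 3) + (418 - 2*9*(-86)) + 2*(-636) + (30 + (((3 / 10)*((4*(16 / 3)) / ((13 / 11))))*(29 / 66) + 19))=23182481 / 31200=743.03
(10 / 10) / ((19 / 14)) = 0.74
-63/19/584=-63/11096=-0.01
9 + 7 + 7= 23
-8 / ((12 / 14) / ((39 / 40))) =-91 / 10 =-9.10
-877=-877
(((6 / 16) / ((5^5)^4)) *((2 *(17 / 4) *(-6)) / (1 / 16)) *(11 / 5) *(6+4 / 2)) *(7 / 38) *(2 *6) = -1130976 / 9059906005859375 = -0.00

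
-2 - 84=-86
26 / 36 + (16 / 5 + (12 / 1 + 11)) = 2423 / 90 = 26.92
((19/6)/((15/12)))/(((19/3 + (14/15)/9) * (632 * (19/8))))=18/68651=0.00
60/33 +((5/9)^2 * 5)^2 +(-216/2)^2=11668.20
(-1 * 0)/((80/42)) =0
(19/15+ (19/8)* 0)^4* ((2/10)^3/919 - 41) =-204598496518/1938515625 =-105.54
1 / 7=0.14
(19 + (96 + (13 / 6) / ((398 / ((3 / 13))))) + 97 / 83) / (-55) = -1535023 / 726748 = -2.11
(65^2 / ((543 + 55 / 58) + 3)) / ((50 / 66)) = 323466 / 31723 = 10.20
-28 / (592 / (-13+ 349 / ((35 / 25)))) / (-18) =0.62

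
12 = 12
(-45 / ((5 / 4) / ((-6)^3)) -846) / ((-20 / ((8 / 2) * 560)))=-776160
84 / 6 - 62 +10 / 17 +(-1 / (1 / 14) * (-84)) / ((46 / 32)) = 301334 / 391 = 770.68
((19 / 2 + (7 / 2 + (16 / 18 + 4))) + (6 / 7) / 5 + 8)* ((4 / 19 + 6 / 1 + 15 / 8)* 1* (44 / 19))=110977471 / 227430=487.96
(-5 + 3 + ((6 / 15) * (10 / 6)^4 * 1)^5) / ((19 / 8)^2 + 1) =62053691596672 / 1481883370425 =41.87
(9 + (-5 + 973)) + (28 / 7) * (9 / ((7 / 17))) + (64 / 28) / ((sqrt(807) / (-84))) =7451 / 7 - 64 * sqrt(807) / 269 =1057.67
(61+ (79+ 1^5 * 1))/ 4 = 141/ 4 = 35.25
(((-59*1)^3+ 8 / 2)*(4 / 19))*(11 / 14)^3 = -273354125 / 13034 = -20972.39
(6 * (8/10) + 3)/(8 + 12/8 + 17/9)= 702/1025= 0.68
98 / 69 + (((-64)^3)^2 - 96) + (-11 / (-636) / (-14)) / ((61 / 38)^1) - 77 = 143077523619902791 / 2082052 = 68719476564.42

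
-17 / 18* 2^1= -17 / 9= -1.89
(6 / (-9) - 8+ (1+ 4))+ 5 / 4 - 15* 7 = -107.42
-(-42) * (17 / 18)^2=2023 / 54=37.46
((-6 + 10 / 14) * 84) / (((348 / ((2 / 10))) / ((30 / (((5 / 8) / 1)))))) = -1776 / 145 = -12.25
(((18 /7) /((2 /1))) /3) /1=3 /7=0.43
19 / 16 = 1.19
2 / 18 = 1 / 9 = 0.11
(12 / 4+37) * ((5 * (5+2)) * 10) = 14000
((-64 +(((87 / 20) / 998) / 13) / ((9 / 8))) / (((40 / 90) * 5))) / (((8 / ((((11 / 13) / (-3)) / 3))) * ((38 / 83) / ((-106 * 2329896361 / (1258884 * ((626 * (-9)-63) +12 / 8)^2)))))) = -22216111561171613 / 4969048183293031200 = -0.00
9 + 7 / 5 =52 / 5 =10.40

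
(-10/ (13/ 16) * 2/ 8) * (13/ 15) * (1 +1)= -16/ 3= -5.33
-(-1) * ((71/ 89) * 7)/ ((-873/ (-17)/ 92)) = 777308/ 77697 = 10.00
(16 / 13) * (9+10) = 304 / 13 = 23.38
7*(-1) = -7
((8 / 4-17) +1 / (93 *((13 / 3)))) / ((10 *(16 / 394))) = -297667 / 8060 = -36.93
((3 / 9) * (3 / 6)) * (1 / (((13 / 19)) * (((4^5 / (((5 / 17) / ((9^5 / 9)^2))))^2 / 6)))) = 475 / 7299973093278473662758912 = 0.00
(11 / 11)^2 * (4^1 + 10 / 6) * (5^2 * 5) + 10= 2155 / 3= 718.33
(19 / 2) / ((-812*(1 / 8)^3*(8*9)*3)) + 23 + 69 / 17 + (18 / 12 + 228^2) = 9692743219 / 186354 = 52012.53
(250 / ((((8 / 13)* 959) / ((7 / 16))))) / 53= 1625 / 464704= 0.00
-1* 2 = -2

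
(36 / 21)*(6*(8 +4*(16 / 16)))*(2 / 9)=192 / 7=27.43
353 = 353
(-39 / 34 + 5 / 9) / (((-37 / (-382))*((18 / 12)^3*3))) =-276568 / 458541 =-0.60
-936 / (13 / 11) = -792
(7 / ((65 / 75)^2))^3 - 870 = -292339455 / 4826809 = -60.57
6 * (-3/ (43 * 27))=-2/ 129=-0.02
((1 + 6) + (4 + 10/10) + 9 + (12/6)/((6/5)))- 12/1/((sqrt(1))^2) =10.67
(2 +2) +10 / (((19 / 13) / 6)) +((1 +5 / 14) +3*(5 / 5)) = 13143 / 266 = 49.41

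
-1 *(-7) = 7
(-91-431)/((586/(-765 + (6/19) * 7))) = 3782673/5567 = 679.48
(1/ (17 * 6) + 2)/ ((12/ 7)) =1435/ 1224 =1.17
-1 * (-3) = 3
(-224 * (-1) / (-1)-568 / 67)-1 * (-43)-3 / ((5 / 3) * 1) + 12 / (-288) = -191.32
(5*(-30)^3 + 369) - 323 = -134954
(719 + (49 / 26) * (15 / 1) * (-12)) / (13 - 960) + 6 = 68929 / 12311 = 5.60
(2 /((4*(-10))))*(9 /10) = -9 /200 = -0.04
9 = 9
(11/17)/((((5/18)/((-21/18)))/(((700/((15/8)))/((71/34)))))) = -34496/71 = -485.86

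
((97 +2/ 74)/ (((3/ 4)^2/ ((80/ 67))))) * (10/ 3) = 45952000/ 66933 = 686.54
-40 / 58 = -20 / 29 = -0.69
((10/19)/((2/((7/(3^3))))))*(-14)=-0.96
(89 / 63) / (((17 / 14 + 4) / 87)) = 5162 / 219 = 23.57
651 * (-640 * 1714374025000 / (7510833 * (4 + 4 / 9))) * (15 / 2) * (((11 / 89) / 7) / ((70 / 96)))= -8746246454400000 / 2250721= -3885975407.17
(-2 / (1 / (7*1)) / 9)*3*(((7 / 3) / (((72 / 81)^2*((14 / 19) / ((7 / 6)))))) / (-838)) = 2793 / 107264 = 0.03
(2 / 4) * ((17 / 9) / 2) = 17 / 36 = 0.47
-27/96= -9/32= -0.28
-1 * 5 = -5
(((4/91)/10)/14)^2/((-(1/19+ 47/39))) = -57/727262900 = -0.00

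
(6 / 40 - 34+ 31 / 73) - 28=-89681 / 1460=-61.43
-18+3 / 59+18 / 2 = -528 / 59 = -8.95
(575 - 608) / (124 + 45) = -33 / 169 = -0.20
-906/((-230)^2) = -0.02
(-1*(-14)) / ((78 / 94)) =658 / 39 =16.87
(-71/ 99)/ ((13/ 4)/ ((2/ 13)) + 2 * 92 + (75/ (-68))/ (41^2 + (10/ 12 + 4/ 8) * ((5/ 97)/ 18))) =-42511013144/ 12158934143697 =-0.00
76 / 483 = 0.16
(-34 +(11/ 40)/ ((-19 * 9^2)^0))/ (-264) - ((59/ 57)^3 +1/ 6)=-748305521/ 651879360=-1.15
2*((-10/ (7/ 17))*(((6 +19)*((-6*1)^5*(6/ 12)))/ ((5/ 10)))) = 66096000/ 7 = 9442285.71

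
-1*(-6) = 6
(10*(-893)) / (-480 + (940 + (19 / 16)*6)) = -19.12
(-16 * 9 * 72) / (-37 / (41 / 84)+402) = -23616 / 743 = -31.78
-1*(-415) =415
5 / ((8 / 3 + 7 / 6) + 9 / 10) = 75 / 71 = 1.06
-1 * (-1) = 1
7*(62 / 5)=434 / 5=86.80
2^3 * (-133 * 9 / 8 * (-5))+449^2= 207586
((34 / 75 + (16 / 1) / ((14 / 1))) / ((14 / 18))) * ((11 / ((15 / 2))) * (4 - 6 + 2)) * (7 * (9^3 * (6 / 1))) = 0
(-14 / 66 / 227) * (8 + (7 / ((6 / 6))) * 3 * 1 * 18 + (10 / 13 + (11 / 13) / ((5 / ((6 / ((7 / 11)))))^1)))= -58902 / 162305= -0.36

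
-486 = -486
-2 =-2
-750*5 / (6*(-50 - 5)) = 125 / 11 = 11.36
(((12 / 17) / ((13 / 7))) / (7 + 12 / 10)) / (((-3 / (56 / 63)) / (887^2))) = -881181280 / 81549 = -10805.54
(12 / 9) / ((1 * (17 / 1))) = 4 / 51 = 0.08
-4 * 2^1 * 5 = -40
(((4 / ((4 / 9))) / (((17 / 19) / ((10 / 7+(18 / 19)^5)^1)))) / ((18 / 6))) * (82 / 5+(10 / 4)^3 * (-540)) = -4798506907239 / 77540995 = -61883.48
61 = 61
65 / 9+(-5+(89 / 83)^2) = 209069 / 62001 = 3.37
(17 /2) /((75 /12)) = 34 /25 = 1.36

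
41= 41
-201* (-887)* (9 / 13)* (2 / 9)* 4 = 1426296 / 13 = 109715.08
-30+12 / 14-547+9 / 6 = -574.64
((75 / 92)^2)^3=177978515625 / 606355001344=0.29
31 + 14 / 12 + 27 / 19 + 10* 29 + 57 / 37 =325.13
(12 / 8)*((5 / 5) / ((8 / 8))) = 3 / 2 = 1.50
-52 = -52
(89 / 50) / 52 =0.03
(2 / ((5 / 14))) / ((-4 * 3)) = -7 / 15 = -0.47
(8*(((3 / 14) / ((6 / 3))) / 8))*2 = 0.21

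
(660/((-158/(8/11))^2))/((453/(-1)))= -0.00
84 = 84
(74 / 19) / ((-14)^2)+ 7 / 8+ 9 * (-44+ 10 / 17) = -49356311 / 126616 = -389.81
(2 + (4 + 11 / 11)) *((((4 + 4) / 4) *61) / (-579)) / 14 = -61 / 579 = -0.11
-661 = -661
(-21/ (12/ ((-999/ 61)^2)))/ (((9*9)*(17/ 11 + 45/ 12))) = -948717/ 866993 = -1.09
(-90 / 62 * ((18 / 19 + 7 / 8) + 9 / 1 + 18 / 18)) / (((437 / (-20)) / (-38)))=-404325 / 13547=-29.85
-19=-19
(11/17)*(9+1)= 110/17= 6.47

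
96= 96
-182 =-182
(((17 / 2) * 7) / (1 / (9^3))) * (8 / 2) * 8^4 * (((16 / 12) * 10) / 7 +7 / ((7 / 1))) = 2064310272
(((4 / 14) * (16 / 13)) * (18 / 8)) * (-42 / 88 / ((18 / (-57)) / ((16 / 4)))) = 4.78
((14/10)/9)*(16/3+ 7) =259/135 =1.92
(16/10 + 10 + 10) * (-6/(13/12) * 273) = -163296/5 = -32659.20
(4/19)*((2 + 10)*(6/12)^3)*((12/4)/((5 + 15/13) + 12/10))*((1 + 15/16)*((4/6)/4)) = 6045/145312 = 0.04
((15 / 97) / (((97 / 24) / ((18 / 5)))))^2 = 1679616 / 88529281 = 0.02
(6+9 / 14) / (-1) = -93 / 14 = -6.64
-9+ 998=989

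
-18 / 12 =-3 / 2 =-1.50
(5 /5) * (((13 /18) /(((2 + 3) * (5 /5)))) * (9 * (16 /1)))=104 /5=20.80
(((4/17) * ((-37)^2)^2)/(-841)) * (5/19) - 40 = -48348940/271643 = -177.99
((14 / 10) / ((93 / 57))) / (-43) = -133 / 6665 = -0.02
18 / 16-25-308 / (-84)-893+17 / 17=-21893 / 24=-912.21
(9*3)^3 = 19683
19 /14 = 1.36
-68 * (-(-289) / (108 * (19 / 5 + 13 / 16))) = -39.45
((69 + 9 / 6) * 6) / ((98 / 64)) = 13536 / 49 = 276.24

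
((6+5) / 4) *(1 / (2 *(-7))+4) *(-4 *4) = -1210 / 7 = -172.86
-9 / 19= -0.47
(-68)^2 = 4624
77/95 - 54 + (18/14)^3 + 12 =-39.06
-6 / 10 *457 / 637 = -1371 / 3185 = -0.43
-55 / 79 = -0.70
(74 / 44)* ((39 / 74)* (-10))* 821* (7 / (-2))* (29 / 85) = 6499857 / 748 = 8689.65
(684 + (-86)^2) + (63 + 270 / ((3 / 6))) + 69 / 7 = 60850 / 7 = 8692.86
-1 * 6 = -6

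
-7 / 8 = -0.88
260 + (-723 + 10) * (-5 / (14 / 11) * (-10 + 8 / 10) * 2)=-358958 / 7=-51279.71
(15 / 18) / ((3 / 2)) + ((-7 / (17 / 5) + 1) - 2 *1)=-383 / 153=-2.50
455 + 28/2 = 469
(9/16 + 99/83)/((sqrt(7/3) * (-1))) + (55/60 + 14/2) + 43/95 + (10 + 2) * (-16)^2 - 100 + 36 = 3438661/1140 - 333 * sqrt(21)/1328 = 3015.22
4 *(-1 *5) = -20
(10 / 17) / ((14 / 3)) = 15 / 119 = 0.13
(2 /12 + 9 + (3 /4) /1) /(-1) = -119 /12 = -9.92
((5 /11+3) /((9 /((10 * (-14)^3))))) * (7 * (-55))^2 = -14050652000 /9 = -1561183555.56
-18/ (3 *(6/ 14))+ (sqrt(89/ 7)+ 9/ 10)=-131/ 10+ sqrt(623)/ 7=-9.53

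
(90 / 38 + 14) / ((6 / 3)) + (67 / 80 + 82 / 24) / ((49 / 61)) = 3012019 / 223440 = 13.48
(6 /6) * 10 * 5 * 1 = 50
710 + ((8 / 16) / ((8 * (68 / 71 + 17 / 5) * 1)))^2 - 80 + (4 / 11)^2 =46713004283009 / 74132041984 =630.13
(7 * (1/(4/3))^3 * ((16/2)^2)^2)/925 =13.08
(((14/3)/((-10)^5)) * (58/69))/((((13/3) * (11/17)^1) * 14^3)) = -493/96696600000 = -0.00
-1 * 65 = -65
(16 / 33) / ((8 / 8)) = 16 / 33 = 0.48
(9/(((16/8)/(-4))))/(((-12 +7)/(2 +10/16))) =189/20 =9.45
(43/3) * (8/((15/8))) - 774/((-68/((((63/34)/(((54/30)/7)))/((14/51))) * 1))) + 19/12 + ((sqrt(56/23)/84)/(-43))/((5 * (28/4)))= 2212537/6120 - sqrt(322)/1453830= 361.53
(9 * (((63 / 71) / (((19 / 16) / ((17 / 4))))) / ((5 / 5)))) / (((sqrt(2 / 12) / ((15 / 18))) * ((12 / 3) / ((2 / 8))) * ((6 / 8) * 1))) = 5355 * sqrt(6) / 2698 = 4.86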